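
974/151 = 6 + 68/151 = 6.45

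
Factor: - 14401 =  - 14401^1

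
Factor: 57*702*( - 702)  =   - 28089828 = - 2^2 * 3^7 * 13^2 * 19^1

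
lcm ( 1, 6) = 6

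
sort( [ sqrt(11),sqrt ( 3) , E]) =[sqrt (3 ), E , sqrt(11 ) ]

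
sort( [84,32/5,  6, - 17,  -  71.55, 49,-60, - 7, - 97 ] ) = [ -97,- 71.55 , - 60  , - 17,-7,6, 32/5, 49,84 ]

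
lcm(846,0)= 0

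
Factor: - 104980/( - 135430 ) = 362/467 = 2^1 *181^1*467^( - 1 )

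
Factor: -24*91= -2184 = -2^3*3^1*7^1*13^1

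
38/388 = 19/194  =  0.10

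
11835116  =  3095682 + 8739434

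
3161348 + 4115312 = 7276660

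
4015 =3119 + 896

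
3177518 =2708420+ 469098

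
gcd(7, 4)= 1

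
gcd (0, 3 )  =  3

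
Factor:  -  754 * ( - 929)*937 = 2^1*13^1*29^1*929^1 * 937^1 = 656336642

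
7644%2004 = 1632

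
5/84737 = 5/84737 = 0.00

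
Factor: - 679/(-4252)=2^ ( - 2)*7^1 * 97^1 *1063^ (-1)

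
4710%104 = 30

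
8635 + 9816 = 18451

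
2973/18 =991/6 = 165.17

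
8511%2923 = 2665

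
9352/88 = 106  +  3/11 = 106.27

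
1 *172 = 172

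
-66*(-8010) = 528660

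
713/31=23 =23.00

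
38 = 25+13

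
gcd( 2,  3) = 1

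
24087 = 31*777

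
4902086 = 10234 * 479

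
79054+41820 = 120874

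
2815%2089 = 726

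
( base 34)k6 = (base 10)686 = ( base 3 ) 221102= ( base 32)LE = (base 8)1256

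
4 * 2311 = 9244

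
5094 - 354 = 4740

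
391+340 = 731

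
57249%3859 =3223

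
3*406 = 1218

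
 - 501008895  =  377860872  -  878869767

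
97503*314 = 30615942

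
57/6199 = 57/6199 = 0.01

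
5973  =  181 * 33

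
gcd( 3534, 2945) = 589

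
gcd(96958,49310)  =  2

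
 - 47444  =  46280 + -93724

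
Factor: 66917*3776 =2^6*59^1 * 61^1*1097^1 = 252678592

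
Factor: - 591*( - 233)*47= 3^1 * 47^1*197^1*233^1= 6472041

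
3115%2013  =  1102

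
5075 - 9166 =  - 4091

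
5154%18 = 6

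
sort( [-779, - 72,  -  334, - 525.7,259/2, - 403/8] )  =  [  -  779, -525.7, -334,-72,  -  403/8,  259/2]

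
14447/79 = 14447/79= 182.87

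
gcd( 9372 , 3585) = 3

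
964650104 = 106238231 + 858411873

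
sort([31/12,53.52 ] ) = [31/12, 53.52] 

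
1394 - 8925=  - 7531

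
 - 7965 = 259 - 8224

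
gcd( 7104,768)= 192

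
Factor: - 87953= - 281^1  *313^1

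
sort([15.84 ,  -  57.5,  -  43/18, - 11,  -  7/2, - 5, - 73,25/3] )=[- 73, - 57.5,  -  11, - 5,-7/2, - 43/18,25/3, 15.84 ] 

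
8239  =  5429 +2810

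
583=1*583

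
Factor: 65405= 5^1*103^1*127^1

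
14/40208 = 1/2872 = 0.00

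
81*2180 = 176580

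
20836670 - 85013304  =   - 64176634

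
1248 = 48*26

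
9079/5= 9079/5 =1815.80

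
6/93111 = 2/31037 = 0.00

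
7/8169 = 1/1167 = 0.00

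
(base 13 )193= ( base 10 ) 289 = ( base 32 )91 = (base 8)441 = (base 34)8H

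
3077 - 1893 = 1184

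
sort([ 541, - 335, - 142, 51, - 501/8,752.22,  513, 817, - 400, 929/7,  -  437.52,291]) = [ - 437.52,-400, - 335, - 142, - 501/8, 51, 929/7, 291,513, 541, 752.22,  817]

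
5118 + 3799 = 8917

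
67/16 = 67/16 = 4.19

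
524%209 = 106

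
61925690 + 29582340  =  91508030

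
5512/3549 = 424/273 = 1.55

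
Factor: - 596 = -2^2*149^1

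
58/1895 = 58/1895 = 0.03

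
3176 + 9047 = 12223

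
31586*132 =4169352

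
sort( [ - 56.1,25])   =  [  -  56.1, 25 ]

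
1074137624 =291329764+782807860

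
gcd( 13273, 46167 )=1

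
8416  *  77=648032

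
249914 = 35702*7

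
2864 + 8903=11767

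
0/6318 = 0 = 0.00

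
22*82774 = 1821028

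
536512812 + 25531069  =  562043881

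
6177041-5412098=764943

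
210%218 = 210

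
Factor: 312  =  2^3 * 3^1*13^1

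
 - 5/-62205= 1/12441= 0.00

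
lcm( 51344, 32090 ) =256720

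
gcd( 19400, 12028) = 388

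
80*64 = 5120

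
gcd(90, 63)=9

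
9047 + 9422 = 18469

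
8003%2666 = 5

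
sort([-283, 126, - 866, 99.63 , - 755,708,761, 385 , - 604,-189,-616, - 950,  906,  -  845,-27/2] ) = [ - 950, - 866,-845,  -  755,  -  616,-604, - 283,  -  189,-27/2, 99.63,126,385, 708,761,  906]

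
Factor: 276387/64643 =543/127 = 3^1*127^( - 1) * 181^1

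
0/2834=0= 0.00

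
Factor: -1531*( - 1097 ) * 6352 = 10668228464=2^4*397^1*1097^1*1531^1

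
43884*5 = 219420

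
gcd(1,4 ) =1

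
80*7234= 578720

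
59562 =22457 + 37105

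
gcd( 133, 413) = 7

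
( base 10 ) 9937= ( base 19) 18a0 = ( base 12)5901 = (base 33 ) 944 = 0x26d1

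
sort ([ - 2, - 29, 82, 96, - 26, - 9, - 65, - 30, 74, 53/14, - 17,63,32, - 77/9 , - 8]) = [ - 65,  -  30 , - 29, - 26, - 17, - 9, - 77/9, - 8, - 2, 53/14, 32, 63, 74,82, 96]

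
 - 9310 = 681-9991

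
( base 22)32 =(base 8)104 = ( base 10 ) 68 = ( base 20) 38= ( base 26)2G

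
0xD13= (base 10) 3347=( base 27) 4fq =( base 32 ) 38j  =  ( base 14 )1311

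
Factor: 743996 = 2^2*11^1 * 37^1*457^1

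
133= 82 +51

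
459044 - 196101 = 262943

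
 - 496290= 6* ( - 82715) 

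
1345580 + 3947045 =5292625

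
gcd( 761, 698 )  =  1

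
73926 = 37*1998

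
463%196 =71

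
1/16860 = 1/16860 =0.00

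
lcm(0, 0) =0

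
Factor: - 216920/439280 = -2^( - 1)*11^1  *17^ ( - 1)*19^(-1) * 29^1=-319/646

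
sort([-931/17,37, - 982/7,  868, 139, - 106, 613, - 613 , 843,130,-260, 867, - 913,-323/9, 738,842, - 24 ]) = [-913, - 613,-260,-982/7, -106, - 931/17, - 323/9 ,-24, 37,130,  139,613,738, 842,843 , 867,  868] 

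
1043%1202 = 1043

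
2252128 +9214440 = 11466568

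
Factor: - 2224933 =  -  47^1*47339^1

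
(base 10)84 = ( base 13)66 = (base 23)3f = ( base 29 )2Q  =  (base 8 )124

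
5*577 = 2885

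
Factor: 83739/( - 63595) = - 3^1*5^( - 1) * 7^(-1)*23^ ( - 1) * 79^( - 1)*103^1 *271^1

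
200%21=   11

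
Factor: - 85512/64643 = -2^3*3^1*7^1*127^ (- 1) = - 168/127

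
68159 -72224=- 4065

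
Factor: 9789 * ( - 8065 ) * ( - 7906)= 2^1*  3^1*5^1*13^1*59^1 *67^1*251^1*1613^1= 624165141210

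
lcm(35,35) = 35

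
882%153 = 117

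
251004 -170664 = 80340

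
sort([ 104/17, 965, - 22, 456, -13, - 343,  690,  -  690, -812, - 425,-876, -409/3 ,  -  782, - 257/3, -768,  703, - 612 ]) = [ - 876,-812,-782, - 768,-690, - 612,-425, -343, - 409/3,  -  257/3, - 22,-13,104/17, 456, 690, 703, 965]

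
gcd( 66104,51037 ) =1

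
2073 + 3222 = 5295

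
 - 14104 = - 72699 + 58595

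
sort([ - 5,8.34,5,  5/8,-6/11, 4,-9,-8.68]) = [ - 9,-8.68,-5, - 6/11,  5/8,4,5,8.34]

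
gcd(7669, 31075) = 1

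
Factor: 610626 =2^1*3^1* 101771^1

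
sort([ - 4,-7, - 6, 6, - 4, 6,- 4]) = [ - 7 ,  -  6, - 4,- 4, - 4, 6, 6]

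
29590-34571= - 4981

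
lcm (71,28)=1988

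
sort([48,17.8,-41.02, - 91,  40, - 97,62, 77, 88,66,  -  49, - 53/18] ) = [ - 97, - 91 , - 49, - 41.02,-53/18,17.8,40,  48,62,66,77,88 ]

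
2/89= 2/89 = 0.02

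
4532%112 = 52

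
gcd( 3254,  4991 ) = 1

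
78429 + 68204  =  146633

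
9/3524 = 9/3524 = 0.00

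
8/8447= 8/8447 = 0.00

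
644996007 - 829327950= - 184331943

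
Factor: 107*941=100687 = 107^1*941^1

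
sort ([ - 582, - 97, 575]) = [ -582,- 97, 575]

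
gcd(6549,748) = 1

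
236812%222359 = 14453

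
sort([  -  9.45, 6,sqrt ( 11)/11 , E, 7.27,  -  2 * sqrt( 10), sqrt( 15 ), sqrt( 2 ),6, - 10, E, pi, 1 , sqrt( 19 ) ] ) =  [  -  10, - 9.45,-2 * sqrt( 10 ),  sqrt ( 11 ) /11, 1,sqrt( 2), E, E,  pi,  sqrt( 15),  sqrt (19 ),6, 6, 7.27]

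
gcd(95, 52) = 1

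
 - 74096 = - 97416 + 23320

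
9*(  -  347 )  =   -3123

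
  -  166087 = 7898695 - 8064782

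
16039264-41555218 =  - 25515954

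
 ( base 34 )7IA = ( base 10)8714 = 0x220A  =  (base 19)152c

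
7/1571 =7/1571=0.00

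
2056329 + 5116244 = 7172573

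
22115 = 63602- 41487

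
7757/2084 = 7757/2084  =  3.72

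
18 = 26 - 8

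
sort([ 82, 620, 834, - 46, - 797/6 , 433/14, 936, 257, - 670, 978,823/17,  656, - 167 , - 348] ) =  [ - 670, - 348, - 167, - 797/6, - 46, 433/14, 823/17, 82, 257,620, 656, 834, 936,  978] 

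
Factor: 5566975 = 5^2*222679^1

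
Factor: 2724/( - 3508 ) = - 681/877 = - 3^1*227^1 *877^( - 1)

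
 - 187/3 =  - 63 + 2/3 = - 62.33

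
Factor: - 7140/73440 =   -  7/72 = - 2^( - 3)*3^( - 2)*7^1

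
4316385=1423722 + 2892663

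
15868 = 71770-55902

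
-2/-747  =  2/747 = 0.00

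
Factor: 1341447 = 3^1 * 149^1*3001^1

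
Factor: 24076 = 2^2*13^1*463^1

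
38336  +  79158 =117494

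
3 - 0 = 3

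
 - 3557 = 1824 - 5381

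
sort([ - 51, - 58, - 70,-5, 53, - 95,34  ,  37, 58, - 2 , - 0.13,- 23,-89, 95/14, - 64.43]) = [ - 95, - 89,- 70,  -  64.43, - 58, - 51 ,- 23, - 5, - 2, - 0.13, 95/14  ,  34,37,  53,58]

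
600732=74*8118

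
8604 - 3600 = 5004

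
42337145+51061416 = 93398561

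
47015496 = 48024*979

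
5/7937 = 5/7937 = 0.00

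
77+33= 110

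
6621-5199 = 1422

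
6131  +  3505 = 9636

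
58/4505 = 58/4505 = 0.01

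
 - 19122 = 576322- 595444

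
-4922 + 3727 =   -  1195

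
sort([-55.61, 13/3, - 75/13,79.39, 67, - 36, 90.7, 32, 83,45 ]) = [ -55.61 , - 36, - 75/13,13/3,32 , 45,67, 79.39,83, 90.7 ] 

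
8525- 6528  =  1997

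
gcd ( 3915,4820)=5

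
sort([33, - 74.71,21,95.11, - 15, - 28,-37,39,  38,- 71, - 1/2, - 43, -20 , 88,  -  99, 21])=[ - 99,-74.71, - 71,  -  43,-37, - 28,  -  20,  -  15,  -  1/2, 21,21,33, 38,39,88 , 95.11 ]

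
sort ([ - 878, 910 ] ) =[ - 878, 910]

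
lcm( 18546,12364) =37092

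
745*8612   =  6415940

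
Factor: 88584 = 2^3*3^1* 3691^1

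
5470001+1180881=6650882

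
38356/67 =572 + 32/67 = 572.48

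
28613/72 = 28613/72 = 397.40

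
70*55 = 3850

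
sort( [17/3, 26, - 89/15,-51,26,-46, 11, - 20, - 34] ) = [ - 51,-46, - 34, - 20,-89/15, 17/3,11, 26, 26]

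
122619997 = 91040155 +31579842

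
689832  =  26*26532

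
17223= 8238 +8985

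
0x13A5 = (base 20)cb9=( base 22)A8D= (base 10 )5029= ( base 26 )7BB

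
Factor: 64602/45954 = 3^( - 1)*23^( - 1 )*97^1 = 97/69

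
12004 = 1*12004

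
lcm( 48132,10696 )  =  96264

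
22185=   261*85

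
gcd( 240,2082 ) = 6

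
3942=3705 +237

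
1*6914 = 6914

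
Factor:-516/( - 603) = 172/201 = 2^2*3^ ( - 1)*43^1*67^(- 1 ) 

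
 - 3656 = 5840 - 9496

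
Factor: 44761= 17^1 * 2633^1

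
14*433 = 6062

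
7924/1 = 7924 = 7924.00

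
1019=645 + 374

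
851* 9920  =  8441920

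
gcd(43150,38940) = 10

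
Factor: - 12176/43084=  - 2^2 * 761^1*10771^( - 1) = -  3044/10771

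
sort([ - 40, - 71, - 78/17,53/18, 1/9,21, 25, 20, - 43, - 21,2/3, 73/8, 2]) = [ - 71, - 43, - 40, - 21, - 78/17,1/9,2/3, 2 , 53/18,73/8,20,21,  25 ]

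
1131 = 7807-6676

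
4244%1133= 845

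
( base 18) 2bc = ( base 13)510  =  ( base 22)1h0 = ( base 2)1101011010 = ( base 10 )858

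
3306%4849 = 3306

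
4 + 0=4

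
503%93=38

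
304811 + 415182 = 719993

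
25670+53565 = 79235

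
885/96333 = 295/32111 = 0.01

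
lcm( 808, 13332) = 26664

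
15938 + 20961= 36899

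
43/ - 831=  - 43/831 = - 0.05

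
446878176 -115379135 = 331499041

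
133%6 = 1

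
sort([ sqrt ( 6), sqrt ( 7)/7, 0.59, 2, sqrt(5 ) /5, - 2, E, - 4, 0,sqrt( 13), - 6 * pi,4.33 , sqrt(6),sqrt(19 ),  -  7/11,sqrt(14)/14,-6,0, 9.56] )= [ - 6*pi,  -  6, - 4,  -  2, - 7/11, 0, 0, sqrt (14)/14,  sqrt( 7 ) /7,sqrt(5 ) /5,0.59, 2, sqrt(6 ), sqrt ( 6), E,sqrt(13),4.33, sqrt( 19), 9.56] 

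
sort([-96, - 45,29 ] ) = [ - 96, -45, 29]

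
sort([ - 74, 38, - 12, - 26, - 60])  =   [ - 74, - 60, - 26, - 12,38]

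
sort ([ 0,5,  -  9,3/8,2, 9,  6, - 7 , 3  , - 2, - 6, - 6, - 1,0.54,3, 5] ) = [ -9, - 7, - 6, - 6, - 2,- 1, 0, 3/8,0.54  ,  2,  3, 3,5 , 5,6, 9 ] 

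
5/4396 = 5/4396 = 0.00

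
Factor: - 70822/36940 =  - 2^( - 1 )*5^( - 1) * 17^1 * 1847^( - 1) * 2083^1 =- 35411/18470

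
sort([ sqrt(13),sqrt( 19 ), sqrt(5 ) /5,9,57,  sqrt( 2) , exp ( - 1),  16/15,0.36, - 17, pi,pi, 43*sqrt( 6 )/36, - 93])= [ - 93, - 17 , 0.36, exp( - 1), sqrt( 5)/5, 16/15, sqrt( 2), 43*sqrt( 6)/36 , pi,  pi , sqrt(13),sqrt( 19), 9,57]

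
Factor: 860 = 2^2*5^1* 43^1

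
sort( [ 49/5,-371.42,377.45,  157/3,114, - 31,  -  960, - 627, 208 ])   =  [- 960, - 627 ,-371.42, - 31,  49/5, 157/3,114,208,377.45]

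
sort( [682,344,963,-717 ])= [-717,344, 682,963] 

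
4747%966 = 883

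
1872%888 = 96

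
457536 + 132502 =590038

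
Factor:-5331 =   -  3^1*1777^1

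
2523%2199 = 324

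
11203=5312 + 5891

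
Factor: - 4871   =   - 4871^1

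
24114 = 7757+16357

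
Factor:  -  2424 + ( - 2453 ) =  - 4877^1 = -  4877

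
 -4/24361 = -4/24361=- 0.00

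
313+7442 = 7755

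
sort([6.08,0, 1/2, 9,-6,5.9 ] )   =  [  -  6,  0,1/2, 5.9 , 6.08, 9] 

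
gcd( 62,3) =1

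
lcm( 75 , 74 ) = 5550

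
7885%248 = 197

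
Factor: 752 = 2^4*47^1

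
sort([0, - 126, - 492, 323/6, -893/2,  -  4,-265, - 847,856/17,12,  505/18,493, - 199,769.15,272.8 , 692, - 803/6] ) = [ - 847,  -  492, - 893/2 , - 265, - 199, - 803/6, - 126, - 4, 0,12,505/18,856/17,323/6,272.8,493,692,769.15]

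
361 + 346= 707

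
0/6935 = 0  =  0.00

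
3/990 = 1/330 = 0.00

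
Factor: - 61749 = - 3^3 * 2287^1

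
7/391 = 7/391 = 0.02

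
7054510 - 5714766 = 1339744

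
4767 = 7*681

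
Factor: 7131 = 3^1* 2377^1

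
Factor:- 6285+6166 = - 119=-7^1 * 17^1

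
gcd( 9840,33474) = 6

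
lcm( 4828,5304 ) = 376584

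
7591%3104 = 1383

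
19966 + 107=20073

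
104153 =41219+62934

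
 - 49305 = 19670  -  68975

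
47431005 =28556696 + 18874309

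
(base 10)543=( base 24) MF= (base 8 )1037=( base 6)2303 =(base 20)173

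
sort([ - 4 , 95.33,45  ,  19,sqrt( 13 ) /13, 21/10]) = [ - 4, sqrt(13)/13, 21/10, 19, 45,95.33]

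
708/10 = 70 + 4/5= 70.80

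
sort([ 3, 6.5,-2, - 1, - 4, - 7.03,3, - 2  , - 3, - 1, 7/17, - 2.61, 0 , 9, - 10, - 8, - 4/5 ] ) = [ - 10, - 8, - 7.03, - 4, - 3, - 2.61, - 2, - 2,  -  1,  -  1, - 4/5 , 0, 7/17, 3,  3, 6.5, 9]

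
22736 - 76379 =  - 53643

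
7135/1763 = 4 + 83/1763 = 4.05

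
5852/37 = 158 + 6/37 = 158.16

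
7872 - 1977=5895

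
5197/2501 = 5197/2501=2.08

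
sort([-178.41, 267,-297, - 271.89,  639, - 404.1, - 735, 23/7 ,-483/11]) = [-735,-404.1,-297, - 271.89,-178.41,  -  483/11, 23/7, 267, 639 ] 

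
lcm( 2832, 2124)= 8496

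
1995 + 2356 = 4351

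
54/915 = 18/305 = 0.06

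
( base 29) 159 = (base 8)1743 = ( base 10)995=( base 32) V3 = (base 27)19N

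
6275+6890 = 13165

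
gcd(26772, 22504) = 388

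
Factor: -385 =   -  5^1*7^1*11^1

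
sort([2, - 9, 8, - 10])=[ - 10, - 9, 2,  8 ]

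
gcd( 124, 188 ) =4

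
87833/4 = 21958 + 1/4=21958.25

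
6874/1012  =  6 +401/506 = 6.79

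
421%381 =40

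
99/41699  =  99/41699= 0.00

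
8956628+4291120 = 13247748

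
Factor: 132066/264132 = 1/2 = 2^( - 1) 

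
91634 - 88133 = 3501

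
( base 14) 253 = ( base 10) 465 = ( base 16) 1d1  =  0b111010001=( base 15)210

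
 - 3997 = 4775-8772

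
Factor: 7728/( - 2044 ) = - 2^2*3^1*23^1 * 73^( - 1)= - 276/73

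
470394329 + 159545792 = 629940121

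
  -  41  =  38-79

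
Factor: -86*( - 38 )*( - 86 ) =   -  281048= -2^3 * 19^1 * 43^2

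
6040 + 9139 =15179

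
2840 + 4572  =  7412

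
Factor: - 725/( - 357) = 3^ ( -1)*5^2* 7^( - 1)*17^( - 1)*29^1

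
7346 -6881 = 465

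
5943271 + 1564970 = 7508241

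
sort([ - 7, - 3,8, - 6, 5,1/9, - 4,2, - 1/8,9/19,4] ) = [ - 7, - 6, - 4, - 3,-1/8, 1/9, 9/19,  2, 4,5,8]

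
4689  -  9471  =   - 4782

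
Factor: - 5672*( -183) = 1037976 =2^3* 3^1  *  61^1* 709^1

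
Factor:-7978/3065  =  -2^1*5^(  -  1)*613^( - 1) * 3989^1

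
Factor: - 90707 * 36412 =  - 3302823284 = -2^2*61^1*1487^1*9103^1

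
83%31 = 21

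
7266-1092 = 6174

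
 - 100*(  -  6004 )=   600400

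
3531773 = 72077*49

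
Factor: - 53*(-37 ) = 37^1 * 53^1 = 1961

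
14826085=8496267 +6329818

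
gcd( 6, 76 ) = 2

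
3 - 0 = 3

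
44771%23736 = 21035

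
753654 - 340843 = 412811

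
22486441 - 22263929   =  222512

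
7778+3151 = 10929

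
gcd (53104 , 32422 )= 2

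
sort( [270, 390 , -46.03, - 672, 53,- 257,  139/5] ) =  [ - 672, - 257, - 46.03, 139/5, 53,270, 390]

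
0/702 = 0=0.00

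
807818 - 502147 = 305671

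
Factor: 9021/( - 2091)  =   - 3007/697 = - 17^ ( - 1 )*31^1 * 41^( - 1)*97^1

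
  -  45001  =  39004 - 84005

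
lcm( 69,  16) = 1104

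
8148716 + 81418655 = 89567371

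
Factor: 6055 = 5^1*7^1*173^1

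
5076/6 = 846 = 846.00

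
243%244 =243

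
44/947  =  44/947 = 0.05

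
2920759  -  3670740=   -  749981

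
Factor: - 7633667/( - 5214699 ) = 3^( - 4 ) * 7^( - 1)*17^(  -  1)*41^1*541^(-1)*186187^1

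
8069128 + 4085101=12154229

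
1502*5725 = 8598950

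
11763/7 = 1680 + 3/7 = 1680.43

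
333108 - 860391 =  - 527283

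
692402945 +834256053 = 1526658998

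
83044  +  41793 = 124837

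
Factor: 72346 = 2^1 * 61^1*593^1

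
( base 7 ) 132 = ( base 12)60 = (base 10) 72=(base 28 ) 2G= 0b1001000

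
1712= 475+1237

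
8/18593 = 8/18593 = 0.00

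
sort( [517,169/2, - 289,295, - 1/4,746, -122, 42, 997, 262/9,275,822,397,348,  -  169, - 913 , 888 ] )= [ - 913, -289,-169,- 122, - 1/4,262/9 , 42 , 169/2,  275, 295,348,397 , 517,746,822, 888,997]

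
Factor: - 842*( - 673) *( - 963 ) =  - 2^1*3^2*107^1* 421^1*673^1 = -545699358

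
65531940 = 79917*820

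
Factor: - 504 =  - 2^3*3^2*7^1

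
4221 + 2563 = 6784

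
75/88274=75/88274=0.00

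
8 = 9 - 1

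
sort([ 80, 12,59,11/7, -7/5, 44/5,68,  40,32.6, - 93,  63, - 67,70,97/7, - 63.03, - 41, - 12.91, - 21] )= [ - 93 , - 67,  -  63.03, - 41 ,  -  21,-12.91,-7/5, 11/7, 44/5,  12, 97/7, 32.6, 40, 59 , 63,  68 , 70,80 ]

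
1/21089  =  1/21089 = 0.00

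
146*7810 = 1140260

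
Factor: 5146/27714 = 3^( - 1)*83^1 * 149^( - 1) = 83/447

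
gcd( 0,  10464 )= 10464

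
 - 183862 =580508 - 764370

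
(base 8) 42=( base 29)15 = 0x22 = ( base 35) y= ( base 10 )34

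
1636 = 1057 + 579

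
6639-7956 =-1317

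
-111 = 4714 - 4825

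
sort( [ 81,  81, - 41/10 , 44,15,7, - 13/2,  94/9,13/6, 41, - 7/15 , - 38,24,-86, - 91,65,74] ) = [ - 91, - 86, -38, - 13/2, - 41/10, - 7/15, 13/6, 7,94/9,  15,24,41 , 44,65,  74,81,81 ] 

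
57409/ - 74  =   - 57409/74 =-  775.80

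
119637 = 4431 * 27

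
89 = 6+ 83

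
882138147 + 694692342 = 1576830489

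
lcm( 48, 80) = 240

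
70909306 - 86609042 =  -15699736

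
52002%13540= 11382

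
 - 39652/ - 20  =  9913/5=   1982.60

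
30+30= 60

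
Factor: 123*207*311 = 7918371 = 3^3*23^1*41^1*311^1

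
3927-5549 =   -  1622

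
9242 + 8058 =17300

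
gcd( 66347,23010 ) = 1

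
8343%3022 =2299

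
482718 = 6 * 80453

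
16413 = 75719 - 59306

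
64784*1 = 64784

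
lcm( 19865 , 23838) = 119190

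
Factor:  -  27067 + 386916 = 359849 = 7^1 * 51407^1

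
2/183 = 2/183 = 0.01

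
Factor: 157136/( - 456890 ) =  - 184/535 = - 2^3*5^( - 1)  *  23^1* 107^( - 1) 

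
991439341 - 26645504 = 964793837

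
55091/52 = 1059 + 23/52 = 1059.44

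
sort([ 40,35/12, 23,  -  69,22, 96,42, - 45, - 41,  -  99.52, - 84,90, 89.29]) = [ - 99.52, - 84,- 69, -45, - 41, 35/12,22, 23,40,42,89.29, 90,96 ]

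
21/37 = 21/37 = 0.57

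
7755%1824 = 459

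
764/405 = 764/405= 1.89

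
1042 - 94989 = - 93947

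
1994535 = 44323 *45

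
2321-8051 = - 5730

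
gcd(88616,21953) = 1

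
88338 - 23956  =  64382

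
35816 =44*814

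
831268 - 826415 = 4853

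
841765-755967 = 85798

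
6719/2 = 3359 + 1/2 = 3359.50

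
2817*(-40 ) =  - 112680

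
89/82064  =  89/82064=0.00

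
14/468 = 7/234 = 0.03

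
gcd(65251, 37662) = 1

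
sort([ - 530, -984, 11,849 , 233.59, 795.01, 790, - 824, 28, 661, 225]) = [ - 984, - 824, - 530, 11, 28, 225,233.59, 661, 790 , 795.01, 849 ]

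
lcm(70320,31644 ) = 632880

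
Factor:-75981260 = -2^2*5^1*3799063^1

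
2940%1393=154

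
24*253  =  6072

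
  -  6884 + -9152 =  - 16036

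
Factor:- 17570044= - 2^2  *  17^2*15199^1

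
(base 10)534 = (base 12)386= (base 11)446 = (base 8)1026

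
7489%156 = 1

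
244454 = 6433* 38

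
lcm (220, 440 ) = 440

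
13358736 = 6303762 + 7054974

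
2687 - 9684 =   -  6997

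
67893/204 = 332 + 55/68  =  332.81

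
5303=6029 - 726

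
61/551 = 61/551  =  0.11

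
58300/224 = 14575/56 = 260.27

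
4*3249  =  12996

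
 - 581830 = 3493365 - 4075195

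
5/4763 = 5/4763 = 0.00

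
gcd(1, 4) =1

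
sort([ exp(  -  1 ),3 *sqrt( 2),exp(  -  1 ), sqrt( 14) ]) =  [exp( - 1 ), exp( - 1),  sqrt(14),3 * sqrt( 2) ]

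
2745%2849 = 2745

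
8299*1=8299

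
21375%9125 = 3125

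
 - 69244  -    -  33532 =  - 35712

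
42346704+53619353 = 95966057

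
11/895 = 11/895 = 0.01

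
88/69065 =88/69065 = 0.00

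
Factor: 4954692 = 2^2*3^1 * 412891^1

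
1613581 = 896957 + 716624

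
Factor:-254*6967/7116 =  - 2^ ( - 1)*3^ ( - 1) *127^1*593^( -1 )*6967^1 = -884809/3558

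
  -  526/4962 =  - 1+2218/2481  =  - 0.11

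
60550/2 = 30275 = 30275.00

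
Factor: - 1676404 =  - 2^2*17^1*89^1*277^1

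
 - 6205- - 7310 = 1105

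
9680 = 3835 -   -  5845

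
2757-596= 2161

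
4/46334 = 2/23167= 0.00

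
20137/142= 141+115/142 = 141.81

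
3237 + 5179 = 8416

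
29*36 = 1044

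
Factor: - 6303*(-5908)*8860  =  329929778640=2^4*3^1*5^1*7^1* 11^1*191^1 * 211^1*443^1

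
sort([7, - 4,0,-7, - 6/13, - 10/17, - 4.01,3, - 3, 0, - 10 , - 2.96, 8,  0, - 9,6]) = [ - 10 , - 9, - 7 , - 4.01,-4,-3,-2.96, - 10/17, - 6/13, 0,0, 0,  3 , 6, 7, 8]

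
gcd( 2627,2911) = 71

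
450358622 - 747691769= - 297333147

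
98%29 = 11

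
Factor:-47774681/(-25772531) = 19^( - 1)*89^( - 1) * 15241^ ( - 1)*47774681^1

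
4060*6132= 24895920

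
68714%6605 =2664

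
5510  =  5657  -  147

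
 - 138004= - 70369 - 67635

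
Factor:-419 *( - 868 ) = 363692 = 2^2*7^1* 31^1*419^1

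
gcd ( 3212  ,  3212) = 3212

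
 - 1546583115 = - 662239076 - 884344039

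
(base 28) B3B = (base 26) CN9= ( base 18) 18G7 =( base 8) 21017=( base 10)8719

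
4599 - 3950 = 649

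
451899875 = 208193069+243706806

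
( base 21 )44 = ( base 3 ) 10021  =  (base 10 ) 88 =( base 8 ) 130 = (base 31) 2Q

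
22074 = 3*7358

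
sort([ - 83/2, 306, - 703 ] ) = [ - 703, - 83/2,  306] 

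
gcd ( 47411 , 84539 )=91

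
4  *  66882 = 267528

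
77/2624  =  77/2624  =  0.03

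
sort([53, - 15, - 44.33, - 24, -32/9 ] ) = [ - 44.33,  -  24, - 15 , -32/9, 53] 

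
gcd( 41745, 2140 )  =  5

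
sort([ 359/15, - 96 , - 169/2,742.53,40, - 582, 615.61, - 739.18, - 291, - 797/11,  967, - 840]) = [ - 840, - 739.18, - 582, - 291 , - 96, - 169/2, - 797/11,359/15, 40  ,  615.61,742.53,967]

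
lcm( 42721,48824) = 341768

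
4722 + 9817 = 14539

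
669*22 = 14718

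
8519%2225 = 1844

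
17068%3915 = 1408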